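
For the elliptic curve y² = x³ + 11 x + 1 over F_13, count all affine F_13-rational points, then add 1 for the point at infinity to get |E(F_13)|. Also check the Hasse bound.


Affine points = {(0, 1), (0, 12), (1, 0), (3, 3), (3, 10), (5, 5), (5, 8), (6, 6), (6, 7), (8, 4), (8, 9), (9, 6), (9, 7), (11, 6), (11, 7)}; affine count = 15; |E(F_13)| = 16.

Discriminant check: Δ ∝ 4a³ + 27b² = 4·11³ + 27·1² = 4·1331 + 27·1 ≡ 8 (mod 13). Nonzero ⇒ E is nonsingular.
For each x ∈ F_13, compute rhs = x³ + 11·x + 1 mod 13, then count y ∈ F_13 with y² ≡ rhs.
  x = 0: rhs = 1, matching y values: 1, 12 (2 points).
  x = 1: rhs = 0, matching y values: 0 (1 points).
  x = 2: rhs = 5, matching y values: none (0 points).
  x = 3: rhs = 9, matching y values: 3, 10 (2 points).
  x = 4: rhs = 5, matching y values: none (0 points).
  x = 5: rhs = 12, matching y values: 5, 8 (2 points).
  x = 6: rhs = 10, matching y values: 6, 7 (2 points).
  x = 7: rhs = 5, matching y values: none (0 points).
  x = 8: rhs = 3, matching y values: 4, 9 (2 points).
  x = 9: rhs = 10, matching y values: 6, 7 (2 points).
  x = 10: rhs = 6, matching y values: none (0 points).
  x = 11: rhs = 10, matching y values: 6, 7 (2 points).
  x = 12: rhs = 2, matching y values: none (0 points).
Total affine count: 15.
Full point count |E(F_13)| = 15 + 1 = 16.
Hasse bound: |16 − (13+1)| = |2| = 2 ≤ 2√13 ≈ 7.2111 ✓.


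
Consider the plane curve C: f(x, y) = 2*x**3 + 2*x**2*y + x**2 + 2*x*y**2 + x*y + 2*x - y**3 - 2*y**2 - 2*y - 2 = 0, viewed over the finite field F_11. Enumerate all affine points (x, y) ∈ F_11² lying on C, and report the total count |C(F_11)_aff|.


Affine F_11-points: {(0, 2), (0, 5), (2, 0), (2, 4), (2, 9), (3, 4), (6, 6), (6, 9), (7, 4), (9, 7), (10, 1), (10, 8), (10, 9)}; count = 13.

For each of the 121 pairs (x, y) ∈ F_11², evaluate f(x, y) mod 11. Record the zeros.
  x = 0: [0↦9, 1↦4, 2↦0, 3↦2, 4↦4, 5↦0, 6↦6, 7↦5, 8↦2, 9↦2, 10↦10]  zeros at y ∈ {2, 5}
  x = 1: [0↦3, 1↦3, 2↦8, 3↦1, 4↦9, 5↦4, 6↦2, 7↦8, 8↦5, 9↦9, 10↦3]  zeros at y ∈ ∅
  x = 2: [0↦0, 1↦9, 2↦5, 3↦4, 4↦0, 5↦9, 6↦3, 7↦9, 8↦10, 9↦0, 10↦6]  zeros at y ∈ {0, 4, 9}
  x = 3: [0↦1, 1↦1, 2↦3, 3↦1, 4↦0, 5↦5, 6↦10, 7↦9, 8↦7, 9↦9, 10↦9]  zeros at y ∈ {4}
  x = 4: [0↦7, 1↦2, 2↦3, 3↦4, 4↦10, 5↦4, 6↦2, 7↦9, 8↦8, 9↦4, 10↦2]  zeros at y ∈ ∅
  x = 5: [0↦8, 1↦2, 2↦6, 3↦3, 4↦9, 5↦7, 6↦2, 7↦10, 8↦3, 9↦8, 10↦8]  zeros at y ∈ ∅
  x = 6: [0↦5, 1↦2, 2↦2, 3↦10, 4↦9, 5↦4, 6↦0, 7↦2, 8↦4, 9↦0, 10↦6]  zeros at y ∈ {6, 9}
  x = 7: [0↦10, 1↦3, 2↦3, 3↦4, 4↦0, 5↦7, 6↦8, 7↦8, 8↦1, 9↦3, 10↦8]  zeros at y ∈ {4}
  x = 8: [0↦2, 1↦6, 2↦10, 3↦8, 4↦5, 5↦6, 6↦5, 7↦7, 8↦6, 9↦7, 10↦4]  zeros at y ∈ ∅
  x = 9: [0↦4, 1↦1, 2↦2, 3↦1, 4↦3, 5↦2, 6↦3, 7↦0, 8↦9, 9↦2, 10↦6]  zeros at y ∈ {7}
  x = 10: [0↦6, 1↦0, 2↦2, 3↦6, 4↦6, 5↦7, 6↦3, 7↦10, 8↦0, 9↦0, 10↦4]  zeros at y ∈ {1, 8, 9}
Collecting zeros: affine points = {(0, 2), (0, 5), (2, 0), (2, 4), (2, 9), (3, 4), (6, 6), (6, 9), (7, 4), (9, 7), (10, 1), (10, 8), (10, 9)}.
Total count |C(F_11)_aff| = 13.


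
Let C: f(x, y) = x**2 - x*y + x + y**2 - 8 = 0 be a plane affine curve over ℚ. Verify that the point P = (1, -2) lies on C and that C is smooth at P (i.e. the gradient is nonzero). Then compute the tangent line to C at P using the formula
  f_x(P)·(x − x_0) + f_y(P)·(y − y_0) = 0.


Tangent line at P: 5*x - 5*y - 15 = 0.

Step 1: f(1, -2) = 0, so P lies on C.
Step 2: partial derivatives
  f_x(x, y) = 2*x - y + 1, f_y(x, y) = -x + 2*y.
  f_x(P) = 5, f_y(P) = -5 (gradient nonzero, so P is smooth).
Step 3: tangent line at P: 5·(x − 1) + -5·(y − -2) = 0.
Expanding: 5*x - 5*y - 15 = 0.


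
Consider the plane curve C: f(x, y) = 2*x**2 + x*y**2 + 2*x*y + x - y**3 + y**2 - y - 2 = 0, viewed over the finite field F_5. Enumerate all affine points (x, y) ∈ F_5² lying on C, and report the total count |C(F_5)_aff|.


Affine F_5-points: {(1, 3), (4, 1), (4, 2)}; count = 3.

For each of the 25 pairs (x, y) ∈ F_5², evaluate f(x, y) mod 5. Record the zeros.
  x = 0: [0↦3, 1↦2, 2↦2, 3↦2, 4↦1]  zeros at y ∈ ∅
  x = 1: [0↦1, 1↦3, 2↦3, 3↦0, 4↦3]  zeros at y ∈ {3}
  x = 2: [0↦3, 1↦3, 2↦3, 3↦2, 4↦4]  zeros at y ∈ ∅
  x = 3: [0↦4, 1↦2, 2↦2, 3↦3, 4↦4]  zeros at y ∈ ∅
  x = 4: [0↦4, 1↦0, 2↦0, 3↦3, 4↦3]  zeros at y ∈ {1, 2}
Collecting zeros: affine points = {(1, 3), (4, 1), (4, 2)}.
Total count |C(F_5)_aff| = 3.


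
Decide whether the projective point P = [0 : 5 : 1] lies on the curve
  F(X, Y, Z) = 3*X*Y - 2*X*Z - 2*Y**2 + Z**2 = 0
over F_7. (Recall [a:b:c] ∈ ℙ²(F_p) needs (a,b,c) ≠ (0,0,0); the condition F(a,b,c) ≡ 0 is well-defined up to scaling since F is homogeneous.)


F(0,5,1) ≡ 0 (mod 7); P is on the curve.

Evaluate F(0, 5, 1) term-by-term (mod 7).
  3*X*Y ↦ 3·0·5·1 = 0
  -2*X*Z ↦ -2·0·1·1 = 0
  -2*Y**2 ↦ -2·1·25·1 = -50
  Z**2 ↦ 1·1·1·1 = 1
Sum: F(0, 5, 1) = (0) + (0) + (-50) + (1) = -49.
Reducing mod 7: -49 ≡ 0 (mod 7).
Since F(a, b, c) ≡ 0 (mod 7), P lies on the curve.


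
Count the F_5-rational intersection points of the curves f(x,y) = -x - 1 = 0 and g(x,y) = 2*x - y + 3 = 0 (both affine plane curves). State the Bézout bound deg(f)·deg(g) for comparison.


Common zeros: {(4, 1)}; count = 1; Bézout bound = 1.

deg(f) = 1, deg(g) = 1, so Bézout bound = 1.
Scan x ∈ F_5. For each x, list the y ∈ F_5 with f(x, y) ≡ 0 and those with g(x, y) ≡ 0 (mod 5); the common zeros in that column are the intersection.
  x = 0: f ≡ 0 at y ∈ ∅; g ≡ 0 at y ∈ {3}; common: ∅.
  x = 1: f ≡ 0 at y ∈ ∅; g ≡ 0 at y ∈ {0}; common: ∅.
  x = 2: f ≡ 0 at y ∈ ∅; g ≡ 0 at y ∈ {2}; common: ∅.
  x = 3: f ≡ 0 at y ∈ ∅; g ≡ 0 at y ∈ {4}; common: ∅.
  x = 4: f ≡ 0 at y ∈ {0, 1, 2, 3, 4}; g ≡ 0 at y ∈ {1}; common: {1}.
Collecting: common zeros = {(4, 1)}, so the count is 1.
Comparison with the Bézout bound: 1 ≤ 1 = deg(f)·deg(g), as expected for curves with no common component (the bound is attained).


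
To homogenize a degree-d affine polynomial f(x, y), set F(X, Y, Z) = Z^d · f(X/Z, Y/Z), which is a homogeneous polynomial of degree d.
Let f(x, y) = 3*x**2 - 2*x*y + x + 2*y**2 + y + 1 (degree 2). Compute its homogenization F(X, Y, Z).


F(X, Y, Z) = 3*X**2 - 2*X*Y + X*Z + 2*Y**2 + Y*Z + Z**2

deg(f) = 2.
Substitute x = X/Z, y = Y/Z into f, then multiply by Z^2.
  monomial 3·x^2·y^0 ↦ 3·X^2·Y^0·Z^0.
  monomial -2·x^1·y^1 ↦ -2·X^1·Y^1·Z^0.
  monomial 1·x^1·y^0 ↦ 1·X^1·Y^0·Z^1.
  monomial 2·x^0·y^2 ↦ 2·X^0·Y^2·Z^0.
  monomial 1·x^0·y^1 ↦ 1·X^0·Y^1·Z^1.
  monomial 1·x^0·y^0 ↦ 1·X^0·Y^0·Z^2.
Collecting: F(X, Y, Z) = 3*X**2 - 2*X*Y + X*Z + 2*Y**2 + Y*Z + Z**2.


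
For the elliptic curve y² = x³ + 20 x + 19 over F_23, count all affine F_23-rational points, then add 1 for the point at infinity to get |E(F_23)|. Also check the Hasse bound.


Affine points = {(4, 5), (4, 18), (8, 1), (8, 22), (9, 10), (9, 13), (10, 0), (11, 11), (11, 12), (12, 3), (12, 20), (18, 1), (18, 22), (19, 6), (19, 17), (20, 1), (20, 22)}; affine count = 17; |E(F_23)| = 18.

Discriminant check: Δ ∝ 4a³ + 27b² = 4·20³ + 27·19² = 4·8000 + 27·361 ≡ 2 (mod 23). Nonzero ⇒ E is nonsingular.
For each x ∈ F_23, compute rhs = x³ + 20·x + 19 mod 23, then count y ∈ F_23 with y² ≡ rhs.
  x = 0: rhs = 19, matching y values: none (0 points).
  x = 1: rhs = 17, matching y values: none (0 points).
  x = 2: rhs = 21, matching y values: none (0 points).
  x = 3: rhs = 14, matching y values: none (0 points).
  x = 4: rhs = 2, matching y values: 5, 18 (2 points).
  x = 5: rhs = 14, matching y values: none (0 points).
  x = 6: rhs = 10, matching y values: none (0 points).
  x = 7: rhs = 19, matching y values: none (0 points).
  x = 8: rhs = 1, matching y values: 1, 22 (2 points).
  x = 9: rhs = 8, matching y values: 10, 13 (2 points).
  x = 10: rhs = 0, matching y values: 0 (1 points).
  x = 11: rhs = 6, matching y values: 11, 12 (2 points).
  x = 12: rhs = 9, matching y values: 3, 20 (2 points).
  x = 13: rhs = 15, matching y values: none (0 points).
  x = 14: rhs = 7, matching y values: none (0 points).
  x = 15: rhs = 14, matching y values: none (0 points).
  x = 16: rhs = 19, matching y values: none (0 points).
  x = 17: rhs = 5, matching y values: none (0 points).
  x = 18: rhs = 1, matching y values: 1, 22 (2 points).
  x = 19: rhs = 13, matching y values: 6, 17 (2 points).
  x = 20: rhs = 1, matching y values: 1, 22 (2 points).
  x = 21: rhs = 17, matching y values: none (0 points).
  x = 22: rhs = 21, matching y values: none (0 points).
Total affine count: 17.
Full point count |E(F_23)| = 17 + 1 = 18.
Hasse bound: |18 − (23+1)| = |-6| = 6 ≤ 2√23 ≈ 9.5917 ✓.


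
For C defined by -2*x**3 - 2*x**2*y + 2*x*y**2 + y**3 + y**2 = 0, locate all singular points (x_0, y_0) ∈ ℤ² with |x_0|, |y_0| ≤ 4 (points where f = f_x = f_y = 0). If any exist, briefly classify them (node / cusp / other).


Singular points: {(0, 0)}; classification: cusp.

Compute partial derivatives:
  f_x = -6*x**2 - 4*x*y + 2*y**2.
  f_y = -2*x**2 + 4*x*y + 3*y**2 + 2*y.
Scan x_0 ∈ {−4, ..., 4}. For each x_0, f_y(x_0, y) is a polynomial in y; find its integer roots y ∈ {−4, ..., 4}, then test f_x and f at those candidates.
  x = -4: f_y(-4, y) = 3*y**2 - 14*y - 32; no integer root y with |y| ≤ 4.
  x = -3: f_y(-3, y) = 3*y**2 - 10*y - 18; no integer root y with |y| ≤ 4.
  x = -2: f_y(-2, y) = 3*y**2 - 6*y - 8; no integer root y with |y| ≤ 4.
  x = -1: f_y(-1, y) = 3*y**2 - 2*y - 2; no integer root y with |y| ≤ 4.
  x = 0: f_y(0, y) = 3*y**2 + 2*y; vanishes at y ∈ {0}. (0, 0): f_x = 0, f = 0 — SINGULAR.
  x = 1: f_y(1, y) = 3*y**2 + 6*y - 2; no integer root y with |y| ≤ 4.
  x = 2: f_y(2, y) = 3*y**2 + 10*y - 8; vanishes at y ∈ {-4}. (2, -4): f_x = 40 ≠ 0.
  x = 3: f_y(3, y) = 3*y**2 + 14*y - 18; no integer root y with |y| ≤ 4.
  x = 4: f_y(4, y) = 3*y**2 + 18*y - 32; no integer root y with |y| ≤ 4.
Only singular point on the grid: (0, 0).
Classify: substitute x = 0 + u, y = 0 + v and expand: f = -2*u**3 - 2*u**2*v + 2*u*v**2 + v**3 + v**2.
No constant or linear terms (consistent with a singular point). Quadratic part: v**2. Cubic part: -2*u**3 - 2*u**2*v + 2*u*v**2 + v**3.
The quadratic part v**2 is a perfect square, so there is a single (double) tangent line v = 0, i.e. y = 0. Restricting the cubic part to that line (v = 0) leaves -2*u**3 ≠ 0, so f is not divisible by v and the branch is v² ≈ 2*u**3 to lowest order — this is a cusp.
Classification: cusp.


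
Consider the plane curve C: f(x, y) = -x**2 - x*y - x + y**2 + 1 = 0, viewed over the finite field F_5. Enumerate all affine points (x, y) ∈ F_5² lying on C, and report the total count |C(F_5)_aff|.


Affine F_5-points: {(0, 2), (0, 3), (1, 3), (2, 0), (2, 2)}; count = 5.

For each of the 25 pairs (x, y) ∈ F_5², evaluate f(x, y) mod 5. Record the zeros.
  x = 0: [0↦1, 1↦2, 2↦0, 3↦0, 4↦2]  zeros at y ∈ {2, 3}
  x = 1: [0↦4, 1↦4, 2↦1, 3↦0, 4↦1]  zeros at y ∈ {3}
  x = 2: [0↦0, 1↦4, 2↦0, 3↦3, 4↦3]  zeros at y ∈ {0, 2}
  x = 3: [0↦4, 1↦2, 2↦2, 3↦4, 4↦3]  zeros at y ∈ ∅
  x = 4: [0↦1, 1↦3, 2↦2, 3↦3, 4↦1]  zeros at y ∈ ∅
Collecting zeros: affine points = {(0, 2), (0, 3), (1, 3), (2, 0), (2, 2)}.
Total count |C(F_5)_aff| = 5.


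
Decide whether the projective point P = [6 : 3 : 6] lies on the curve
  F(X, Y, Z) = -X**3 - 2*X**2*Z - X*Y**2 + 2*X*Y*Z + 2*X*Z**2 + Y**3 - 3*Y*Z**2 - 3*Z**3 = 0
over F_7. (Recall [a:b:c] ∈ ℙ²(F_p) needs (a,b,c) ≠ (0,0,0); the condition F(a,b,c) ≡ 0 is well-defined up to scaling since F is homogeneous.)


F(6,3,6) ≡ 2 (mod 7); P is NOT on the curve.

Evaluate F(6, 3, 6) term-by-term (mod 7).
  -X**3 ↦ -1·216·1·1 = -216
  -2*X**2*Z ↦ -2·36·1·6 = -432
  -X*Y**2 ↦ -1·6·9·1 = -54
  2*X*Y*Z ↦ 2·6·3·6 = 216
  2*X*Z**2 ↦ 2·6·1·36 = 432
  Y**3 ↦ 1·1·27·1 = 27
  -3*Y*Z**2 ↦ -3·1·3·36 = -324
  -3*Z**3 ↦ -3·1·1·216 = -648
Sum: F(6, 3, 6) = (-216) + (-432) + (-54) + (216) + (432) + (27) + (-324) + (-648) = -999.
Reducing mod 7: -999 ≡ 2 (mod 7).
Since F(a, b, c) ≡ 2 ≠ 0 (mod 7), P does NOT lie on the curve.


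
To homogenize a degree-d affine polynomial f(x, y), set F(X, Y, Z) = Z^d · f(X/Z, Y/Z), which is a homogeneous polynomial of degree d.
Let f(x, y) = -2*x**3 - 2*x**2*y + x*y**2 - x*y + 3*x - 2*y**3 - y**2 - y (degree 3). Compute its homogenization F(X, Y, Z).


F(X, Y, Z) = -2*X**3 - 2*X**2*Y + X*Y**2 - X*Y*Z + 3*X*Z**2 - 2*Y**3 - Y**2*Z - Y*Z**2

deg(f) = 3.
Substitute x = X/Z, y = Y/Z into f, then multiply by Z^3.
  monomial -2·x^3·y^0 ↦ -2·X^3·Y^0·Z^0.
  monomial -2·x^2·y^1 ↦ -2·X^2·Y^1·Z^0.
  monomial 1·x^1·y^2 ↦ 1·X^1·Y^2·Z^0.
  monomial -1·x^1·y^1 ↦ -1·X^1·Y^1·Z^1.
  monomial 3·x^1·y^0 ↦ 3·X^1·Y^0·Z^2.
  monomial -2·x^0·y^3 ↦ -2·X^0·Y^3·Z^0.
  monomial -1·x^0·y^2 ↦ -1·X^0·Y^2·Z^1.
  monomial -1·x^0·y^1 ↦ -1·X^0·Y^1·Z^2.
Collecting: F(X, Y, Z) = -2*X**3 - 2*X**2*Y + X*Y**2 - X*Y*Z + 3*X*Z**2 - 2*Y**3 - Y**2*Z - Y*Z**2.


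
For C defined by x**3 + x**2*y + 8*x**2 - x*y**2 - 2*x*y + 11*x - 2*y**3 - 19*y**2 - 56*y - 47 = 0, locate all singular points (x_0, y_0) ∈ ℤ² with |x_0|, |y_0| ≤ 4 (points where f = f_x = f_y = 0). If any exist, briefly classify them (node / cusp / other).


Singular points: {(-2, -3)}; classification: node.

Compute partial derivatives:
  f_x = 3*x**2 + 2*x*y + 16*x - y**2 - 2*y + 11.
  f_y = x**2 - 2*x*y - 2*x - 6*y**2 - 38*y - 56.
Scan x_0 ∈ {−4, ..., 4}. For each x_0, f_y(x_0, y) is a polynomial in y; find its integer roots y ∈ {−4, ..., 4}, then test f_x and f at those candidates.
  x = -4: f_y(-4, y) = -6*y**2 - 30*y - 32; no integer root y with |y| ≤ 4.
  x = -3: f_y(-3, y) = -6*y**2 - 32*y - 41; no integer root y with |y| ≤ 4.
  x = -2: f_y(-2, y) = -6*y**2 - 34*y - 48; vanishes at y ∈ {-3}. (-2, -3): f_x = 0, f = 0 — SINGULAR.
  x = -1: f_y(-1, y) = -6*y**2 - 36*y - 53; no integer root y with |y| ≤ 4.
  x = 0: f_y(0, y) = -6*y**2 - 38*y - 56; vanishes at y ∈ {-4}. (0, -4): f_x = 3 ≠ 0.
  x = 1: f_y(1, y) = -6*y**2 - 40*y - 57; no integer root y with |y| ≤ 4.
  x = 2: f_y(2, y) = -6*y**2 - 42*y - 56; no integer root y with |y| ≤ 4.
  x = 3: f_y(3, y) = -6*y**2 - 44*y - 53; no integer root y with |y| ≤ 4.
  x = 4: f_y(4, y) = -6*y**2 - 46*y - 48; no integer root y with |y| ≤ 4.
Only singular point on the grid: (-2, -3).
Classify: substitute x = -2 + u, y = -3 + v and expand: f = u**3 + u**2*v - u**2 - u*v**2 - 2*v**3 + v**2.
No constant or linear terms (consistent with a singular point). Quadratic part: -u**2 + v**2. Cubic part: u**3 + u**2*v - u*v**2 - 2*v**3.
The quadratic part v**2 - u**2 = (v − u)(v + u) splits into two distinct linear factors, so there are two distinct tangent lines y − -3 = ±(x − -2) — this is a node (ordinary double point).
Classification: node.


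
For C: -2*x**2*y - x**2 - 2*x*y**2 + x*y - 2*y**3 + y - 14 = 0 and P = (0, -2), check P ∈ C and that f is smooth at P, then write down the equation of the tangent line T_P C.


Tangent line at P: -10*x - 23*y - 46 = 0.

Step 1: f(0, -2) = 0, so P lies on C.
Step 2: partial derivatives
  f_x(x, y) = -4*x*y - 2*x - 2*y**2 + y, f_y(x, y) = -2*x**2 - 4*x*y + x - 6*y**2 + 1.
  f_x(P) = -10, f_y(P) = -23 (gradient nonzero, so P is smooth).
Step 3: tangent line at P: -10·(x − 0) + -23·(y − -2) = 0.
Expanding: -10*x - 23*y - 46 = 0.


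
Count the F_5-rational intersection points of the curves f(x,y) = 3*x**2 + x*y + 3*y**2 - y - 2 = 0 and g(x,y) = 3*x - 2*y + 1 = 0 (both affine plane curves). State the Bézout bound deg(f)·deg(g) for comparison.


Common zeros: {(3, 0)}; count = 1; Bézout bound = 2.

deg(f) = 2, deg(g) = 1, so Bézout bound = 2.
Scan x ∈ F_5. For each x, list the y ∈ F_5 with f(x, y) ≡ 0 and those with g(x, y) ≡ 0 (mod 5); the common zeros in that column are the intersection.
  x = 0: f ≡ 0 at y ∈ {1}; g ≡ 0 at y ∈ {3}; common: ∅.
  x = 1: f ≡ 0 at y ∈ ∅; g ≡ 0 at y ∈ {2}; common: ∅.
  x = 2: f ≡ 0 at y ∈ {0, 3}; g ≡ 0 at y ∈ {1}; common: ∅.
  x = 3: f ≡ 0 at y ∈ {0, 1}; g ≡ 0 at y ∈ {0}; common: {0}.
  x = 4: f ≡ 0 at y ∈ ∅; g ≡ 0 at y ∈ {4}; common: ∅.
Collecting: common zeros = {(3, 0)}, so the count is 1.
Comparison with the Bézout bound: 1 ≤ 2 = deg(f)·deg(g), as expected for curves with no common component (the affine F_5-count falls short of the bound because intersections may lie at infinity, over extension fields, or carry multiplicity).


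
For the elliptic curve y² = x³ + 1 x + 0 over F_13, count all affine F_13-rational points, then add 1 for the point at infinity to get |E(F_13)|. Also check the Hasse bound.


Affine points = {(0, 0), (2, 6), (2, 7), (3, 2), (3, 11), (4, 4), (4, 9), (5, 0), (6, 1), (6, 12), (7, 5), (7, 8), (8, 0), (9, 6), (9, 7), (10, 3), (10, 10), (11, 4), (11, 9)}; affine count = 19; |E(F_13)| = 20.

Discriminant check: Δ ∝ 4a³ + 27b² = 4·1³ + 27·0² = 4·1 + 27·0 ≡ 4 (mod 13). Nonzero ⇒ E is nonsingular.
For each x ∈ F_13, compute rhs = x³ + 1·x + 0 mod 13, then count y ∈ F_13 with y² ≡ rhs.
  x = 0: rhs = 0, matching y values: 0 (1 points).
  x = 1: rhs = 2, matching y values: none (0 points).
  x = 2: rhs = 10, matching y values: 6, 7 (2 points).
  x = 3: rhs = 4, matching y values: 2, 11 (2 points).
  x = 4: rhs = 3, matching y values: 4, 9 (2 points).
  x = 5: rhs = 0, matching y values: 0 (1 points).
  x = 6: rhs = 1, matching y values: 1, 12 (2 points).
  x = 7: rhs = 12, matching y values: 5, 8 (2 points).
  x = 8: rhs = 0, matching y values: 0 (1 points).
  x = 9: rhs = 10, matching y values: 6, 7 (2 points).
  x = 10: rhs = 9, matching y values: 3, 10 (2 points).
  x = 11: rhs = 3, matching y values: 4, 9 (2 points).
  x = 12: rhs = 11, matching y values: none (0 points).
Total affine count: 19.
Full point count |E(F_13)| = 19 + 1 = 20.
Hasse bound: |20 − (13+1)| = |6| = 6 ≤ 2√13 ≈ 7.2111 ✓.


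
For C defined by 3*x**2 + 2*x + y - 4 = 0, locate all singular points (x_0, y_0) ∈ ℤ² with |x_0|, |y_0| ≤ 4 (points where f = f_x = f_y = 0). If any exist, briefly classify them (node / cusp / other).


No singular points in the scanned grid; C is smooth there.

Compute partial derivatives:
  f_x = 6*x + 2.
  f_y = 1.
f_y = 1 is a nonzero constant, so f_y never vanishes: no point (x, y) can satisfy f = f_x = f_y = 0. In particular no (x, y) ∈ {−4, ..., 4}² is singular; the curve is smooth.


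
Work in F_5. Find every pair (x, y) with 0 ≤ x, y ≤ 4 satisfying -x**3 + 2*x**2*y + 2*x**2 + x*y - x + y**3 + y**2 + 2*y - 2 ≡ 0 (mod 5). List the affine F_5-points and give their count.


Affine F_5-points: {(0, 3), (1, 1), (1, 2), (2, 1), (4, 2)}; count = 5.

For each of the 25 pairs (x, y) ∈ F_5², evaluate f(x, y) mod 5. Record the zeros.
  x = 0: [0↦3, 1↦2, 2↦4, 3↦0, 4↦1]  zeros at y ∈ {3}
  x = 1: [0↦3, 1↦0, 2↦0, 3↦4, 4↦3]  zeros at y ∈ {1, 2}
  x = 2: [0↦1, 1↦0, 2↦2, 3↦3, 4↦4]  zeros at y ∈ {1}
  x = 3: [0↦1, 1↦1, 2↦4, 3↦1, 4↦3]  zeros at y ∈ ∅
  x = 4: [0↦2, 1↦2, 2↦0, 3↦2, 4↦4]  zeros at y ∈ {2}
Collecting zeros: affine points = {(0, 3), (1, 1), (1, 2), (2, 1), (4, 2)}.
Total count |C(F_5)_aff| = 5.


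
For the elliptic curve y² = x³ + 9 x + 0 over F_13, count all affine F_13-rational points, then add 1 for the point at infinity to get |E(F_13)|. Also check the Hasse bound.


Affine points = {(0, 0), (1, 6), (1, 7), (2, 0), (4, 3), (4, 10), (5, 1), (5, 12), (6, 6), (6, 7), (7, 4), (7, 9), (8, 5), (8, 8), (9, 2), (9, 11), (11, 0), (12, 4), (12, 9)}; affine count = 19; |E(F_13)| = 20.

Discriminant check: Δ ∝ 4a³ + 27b² = 4·9³ + 27·0² = 4·729 + 27·0 ≡ 4 (mod 13). Nonzero ⇒ E is nonsingular.
For each x ∈ F_13, compute rhs = x³ + 9·x + 0 mod 13, then count y ∈ F_13 with y² ≡ rhs.
  x = 0: rhs = 0, matching y values: 0 (1 points).
  x = 1: rhs = 10, matching y values: 6, 7 (2 points).
  x = 2: rhs = 0, matching y values: 0 (1 points).
  x = 3: rhs = 2, matching y values: none (0 points).
  x = 4: rhs = 9, matching y values: 3, 10 (2 points).
  x = 5: rhs = 1, matching y values: 1, 12 (2 points).
  x = 6: rhs = 10, matching y values: 6, 7 (2 points).
  x = 7: rhs = 3, matching y values: 4, 9 (2 points).
  x = 8: rhs = 12, matching y values: 5, 8 (2 points).
  x = 9: rhs = 4, matching y values: 2, 11 (2 points).
  x = 10: rhs = 11, matching y values: none (0 points).
  x = 11: rhs = 0, matching y values: 0 (1 points).
  x = 12: rhs = 3, matching y values: 4, 9 (2 points).
Total affine count: 19.
Full point count |E(F_13)| = 19 + 1 = 20.
Hasse bound: |20 − (13+1)| = |6| = 6 ≤ 2√13 ≈ 7.2111 ✓.


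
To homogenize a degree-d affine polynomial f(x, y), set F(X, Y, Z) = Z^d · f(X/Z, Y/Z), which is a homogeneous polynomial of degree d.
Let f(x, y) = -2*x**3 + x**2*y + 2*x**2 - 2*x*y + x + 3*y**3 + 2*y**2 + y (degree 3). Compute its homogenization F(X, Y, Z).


F(X, Y, Z) = -2*X**3 + X**2*Y + 2*X**2*Z - 2*X*Y*Z + X*Z**2 + 3*Y**3 + 2*Y**2*Z + Y*Z**2

deg(f) = 3.
Substitute x = X/Z, y = Y/Z into f, then multiply by Z^3.
  monomial -2·x^3·y^0 ↦ -2·X^3·Y^0·Z^0.
  monomial 1·x^2·y^1 ↦ 1·X^2·Y^1·Z^0.
  monomial 2·x^2·y^0 ↦ 2·X^2·Y^0·Z^1.
  monomial -2·x^1·y^1 ↦ -2·X^1·Y^1·Z^1.
  monomial 1·x^1·y^0 ↦ 1·X^1·Y^0·Z^2.
  monomial 3·x^0·y^3 ↦ 3·X^0·Y^3·Z^0.
  monomial 2·x^0·y^2 ↦ 2·X^0·Y^2·Z^1.
  monomial 1·x^0·y^1 ↦ 1·X^0·Y^1·Z^2.
Collecting: F(X, Y, Z) = -2*X**3 + X**2*Y + 2*X**2*Z - 2*X*Y*Z + X*Z**2 + 3*Y**3 + 2*Y**2*Z + Y*Z**2.


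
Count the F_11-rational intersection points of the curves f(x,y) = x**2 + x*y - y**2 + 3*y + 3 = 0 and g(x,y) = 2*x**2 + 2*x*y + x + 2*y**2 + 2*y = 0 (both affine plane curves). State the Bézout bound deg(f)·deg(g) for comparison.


Common zeros: {(2, 4)}; count = 1; Bézout bound = 4.

deg(f) = 2, deg(g) = 2, so Bézout bound = 4.
Scan x ∈ F_11. For each x, list the y ∈ F_11 with f(x, y) ≡ 0 and those with g(x, y) ≡ 0 (mod 11); the common zeros in that column are the intersection.
  x = 0: f ≡ 0 at y ∈ ∅; g ≡ 0 at y ∈ {0, 10}; common: ∅.
  x = 1: f ≡ 0 at y ∈ ∅; g ≡ 0 at y ∈ {3, 6}; common: ∅.
  x = 2: f ≡ 0 at y ∈ {1, 4}; g ≡ 0 at y ∈ {4}; common: {4}.
  x = 3: f ≡ 0 at y ∈ ∅; g ≡ 0 at y ∈ ∅; common: ∅.
  x = 4: f ≡ 0 at y ∈ {8, 10}; g ≡ 0 at y ∈ ∅; common: ∅.
  x = 5: f ≡ 0 at y ∈ {4}; g ≡ 0 at y ∈ {0, 5}; common: ∅.
  x = 6: f ≡ 0 at y ∈ ∅; g ≡ 0 at y ∈ {5, 10}; common: ∅.
  x = 7: f ≡ 0 at y ∈ {5}; g ≡ 0 at y ∈ ∅; common: ∅.
  x = 8: f ≡ 0 at y ∈ {1, 10}; g ≡ 0 at y ∈ ∅; common: ∅.
  x = 9: f ≡ 0 at y ∈ ∅; g ≡ 0 at y ∈ {6}; common: ∅.
  x = 10: f ≡ 0 at y ∈ {5, 8}; g ≡ 0 at y ∈ {4, 7}; common: ∅.
Collecting: common zeros = {(2, 4)}, so the count is 1.
Comparison with the Bézout bound: 1 ≤ 4 = deg(f)·deg(g), as expected for curves with no common component (the affine F_11-count falls short of the bound because intersections may lie at infinity, over extension fields, or carry multiplicity).


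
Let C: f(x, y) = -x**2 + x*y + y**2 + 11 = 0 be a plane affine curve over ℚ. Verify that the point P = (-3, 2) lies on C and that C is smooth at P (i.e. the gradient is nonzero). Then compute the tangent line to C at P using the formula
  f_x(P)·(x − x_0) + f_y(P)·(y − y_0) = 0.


Tangent line at P: 8*x + y + 22 = 0.

Step 1: f(-3, 2) = 0, so P lies on C.
Step 2: partial derivatives
  f_x(x, y) = -2*x + y, f_y(x, y) = x + 2*y.
  f_x(P) = 8, f_y(P) = 1 (gradient nonzero, so P is smooth).
Step 3: tangent line at P: 8·(x − -3) + 1·(y − 2) = 0.
Expanding: 8*x + y + 22 = 0.


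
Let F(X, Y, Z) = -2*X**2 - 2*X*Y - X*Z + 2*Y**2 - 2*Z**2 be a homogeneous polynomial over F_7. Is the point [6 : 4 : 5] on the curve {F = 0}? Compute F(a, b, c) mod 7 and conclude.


F(6,4,5) ≡ 0 (mod 7); P is on the curve.

Evaluate F(6, 4, 5) term-by-term (mod 7).
  -2*X**2 ↦ -2·36·1·1 = -72
  -2*X*Y ↦ -2·6·4·1 = -48
  -X*Z ↦ -1·6·1·5 = -30
  2*Y**2 ↦ 2·1·16·1 = 32
  -2*Z**2 ↦ -2·1·1·25 = -50
Sum: F(6, 4, 5) = (-72) + (-48) + (-30) + (32) + (-50) = -168.
Reducing mod 7: -168 ≡ 0 (mod 7).
Since F(a, b, c) ≡ 0 (mod 7), P lies on the curve.


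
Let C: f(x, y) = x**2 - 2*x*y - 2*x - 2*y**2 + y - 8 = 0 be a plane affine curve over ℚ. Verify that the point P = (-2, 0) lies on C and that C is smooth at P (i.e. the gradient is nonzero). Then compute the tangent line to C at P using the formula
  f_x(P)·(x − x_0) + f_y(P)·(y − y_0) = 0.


Tangent line at P: -6*x + 5*y - 12 = 0.

Step 1: f(-2, 0) = 0, so P lies on C.
Step 2: partial derivatives
  f_x(x, y) = 2*x - 2*y - 2, f_y(x, y) = -2*x - 4*y + 1.
  f_x(P) = -6, f_y(P) = 5 (gradient nonzero, so P is smooth).
Step 3: tangent line at P: -6·(x − -2) + 5·(y − 0) = 0.
Expanding: -6*x + 5*y - 12 = 0.


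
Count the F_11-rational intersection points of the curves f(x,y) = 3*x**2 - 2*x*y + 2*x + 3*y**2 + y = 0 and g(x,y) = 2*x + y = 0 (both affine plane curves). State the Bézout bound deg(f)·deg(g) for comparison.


Common zeros: {(0, 0)}; count = 1; Bézout bound = 2.

deg(f) = 2, deg(g) = 1, so Bézout bound = 2.
Scan x ∈ F_11. For each x, list the y ∈ F_11 with f(x, y) ≡ 0 and those with g(x, y) ≡ 0 (mod 11); the common zeros in that column are the intersection.
  x = 0: f ≡ 0 at y ∈ {0, 7}; g ≡ 0 at y ∈ {0}; common: {0}.
  x = 1: f ≡ 0 at y ∈ ∅; g ≡ 0 at y ∈ {9}; common: ∅.
  x = 2: f ≡ 0 at y ∈ {2, 10}; g ≡ 0 at y ∈ {7}; common: ∅.
  x = 3: f ≡ 0 at y ∈ {0, 9}; g ≡ 0 at y ∈ {5}; common: ∅.
  x = 4: f ≡ 0 at y ∈ {7, 10}; g ≡ 0 at y ∈ {3}; common: ∅.
  x = 5: f ≡ 0 at y ∈ ∅; g ≡ 0 at y ∈ {1}; common: ∅.
  x = 6: f ≡ 0 at y ∈ {2, 9}; g ≡ 0 at y ∈ {10}; common: ∅.
  x = 7: f ≡ 0 at y ∈ ∅; g ≡ 0 at y ∈ {8}; common: ∅.
  x = 8: f ≡ 0 at y ∈ ∅; g ≡ 0 at y ∈ {6}; common: ∅.
  x = 9: f ≡ 0 at y ∈ ∅; g ≡ 0 at y ∈ {4}; common: ∅.
  x = 10: f ≡ 0 at y ∈ ∅; g ≡ 0 at y ∈ {2}; common: ∅.
Collecting: common zeros = {(0, 0)}, so the count is 1.
Comparison with the Bézout bound: 1 ≤ 2 = deg(f)·deg(g), as expected for curves with no common component (the affine F_11-count falls short of the bound because intersections may lie at infinity, over extension fields, or carry multiplicity).


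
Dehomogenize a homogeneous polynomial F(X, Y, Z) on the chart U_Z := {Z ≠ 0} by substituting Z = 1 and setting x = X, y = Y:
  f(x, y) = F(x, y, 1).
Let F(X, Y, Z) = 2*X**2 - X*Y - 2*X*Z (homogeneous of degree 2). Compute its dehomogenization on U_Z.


f(x, y) = 2*x**2 - x*y - 2*x

On U_Z we set Z = 1. Each monomial c·X^i·Y^j·Z^k in F becomes c·x^i·y^j·1^k = c·x^i·y^j.
Substituting Z = 1: F(X, Y, 1) = 2*x**2 - x*y - 2*x.
Note: deg(f) ≤ deg(F) = 2; strict inequality happens when F is divisible by Z (lost terms).


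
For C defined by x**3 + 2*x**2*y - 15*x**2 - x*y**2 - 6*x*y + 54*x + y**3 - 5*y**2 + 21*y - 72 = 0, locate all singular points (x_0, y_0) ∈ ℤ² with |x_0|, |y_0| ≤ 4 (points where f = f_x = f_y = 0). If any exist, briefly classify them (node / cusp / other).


Singular points: {(3, 3)}; classification: cusp.

Compute partial derivatives:
  f_x = 3*x**2 + 4*x*y - 30*x - y**2 - 6*y + 54.
  f_y = 2*x**2 - 2*x*y - 6*x + 3*y**2 - 10*y + 21.
Scan x_0 ∈ {−4, ..., 4}. For each x_0, f_y(x_0, y) is a polynomial in y; find its integer roots y ∈ {−4, ..., 4}, then test f_x and f at those candidates.
  x = -4: f_y(-4, y) = 3*y**2 - 2*y + 77; no integer root y with |y| ≤ 4.
  x = -3: f_y(-3, y) = 3*y**2 - 4*y + 57; no integer root y with |y| ≤ 4.
  x = -2: f_y(-2, y) = 3*y**2 - 6*y + 41; no integer root y with |y| ≤ 4.
  x = -1: f_y(-1, y) = 3*y**2 - 8*y + 29; no integer root y with |y| ≤ 4.
  x = 0: f_y(0, y) = 3*y**2 - 10*y + 21; no integer root y with |y| ≤ 4.
  x = 1: f_y(1, y) = 3*y**2 - 12*y + 17; no integer root y with |y| ≤ 4.
  x = 2: f_y(2, y) = 3*y**2 - 14*y + 17; no integer root y with |y| ≤ 4.
  x = 3: f_y(3, y) = 3*y**2 - 16*y + 21; vanishes at y ∈ {3}. (3, 3): f_x = 0, f = 0 — SINGULAR.
  x = 4: f_y(4, y) = 3*y**2 - 18*y + 29; no integer root y with |y| ≤ 4.
Only singular point on the grid: (3, 3).
Classify: substitute x = 3 + u, y = 3 + v and expand: f = u**3 + 2*u**2*v - u*v**2 + v**3 + v**2.
No constant or linear terms (consistent with a singular point). Quadratic part: v**2. Cubic part: u**3 + 2*u**2*v - u*v**2 + v**3.
The quadratic part v**2 is a perfect square, so there is a single (double) tangent line v = 0, i.e. y = 3. Restricting the cubic part to that line (v = 0) leaves u**3 ≠ 0, so f is not divisible by v and the branch is v² ≈ -u**3 to lowest order — this is a cusp.
Classification: cusp.


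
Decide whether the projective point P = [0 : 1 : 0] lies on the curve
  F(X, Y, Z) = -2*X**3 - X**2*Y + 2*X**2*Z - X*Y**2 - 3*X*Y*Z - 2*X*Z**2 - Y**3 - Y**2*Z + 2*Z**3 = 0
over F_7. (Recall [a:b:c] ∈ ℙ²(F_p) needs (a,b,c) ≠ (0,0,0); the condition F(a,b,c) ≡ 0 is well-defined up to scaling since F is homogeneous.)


F(0,1,0) ≡ 6 (mod 7); P is NOT on the curve.

Evaluate F(0, 1, 0) term-by-term (mod 7).
  -2*X**3 ↦ -2·0·1·1 = 0
  -X**2*Y ↦ -1·0·1·1 = 0
  2*X**2*Z ↦ 2·0·1·0 = 0
  -X*Y**2 ↦ -1·0·1·1 = 0
  -3*X*Y*Z ↦ -3·0·1·0 = 0
  -2*X*Z**2 ↦ -2·0·1·0 = 0
  -Y**3 ↦ -1·1·1·1 = -1
  -Y**2*Z ↦ -1·1·1·0 = 0
  2*Z**3 ↦ 2·1·1·0 = 0
Sum: F(0, 1, 0) = (0) + (0) + (0) + (0) + (0) + (0) + (-1) + (0) + (0) = -1.
Reducing mod 7: -1 ≡ 6 (mod 7).
Since F(a, b, c) ≡ 6 ≠ 0 (mod 7), P does NOT lie on the curve.


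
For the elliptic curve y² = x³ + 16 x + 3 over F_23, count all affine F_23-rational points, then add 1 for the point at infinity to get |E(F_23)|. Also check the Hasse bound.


Affine points = {(0, 7), (0, 16), (3, 3), (3, 20), (4, 4), (4, 19), (5, 1), (5, 22), (6, 4), (6, 19), (9, 5), (9, 18), (10, 6), (10, 17), (13, 4), (13, 19), (14, 2), (14, 21), (16, 10), (16, 13), (17, 6), (17, 17), (19, 6), (19, 17), (21, 3), (21, 20), (22, 3), (22, 20)}; affine count = 28; |E(F_23)| = 29.

Discriminant check: Δ ∝ 4a³ + 27b² = 4·16³ + 27·3² = 4·4096 + 27·9 ≡ 21 (mod 23). Nonzero ⇒ E is nonsingular.
For each x ∈ F_23, compute rhs = x³ + 16·x + 3 mod 23, then count y ∈ F_23 with y² ≡ rhs.
  x = 0: rhs = 3, matching y values: 7, 16 (2 points).
  x = 1: rhs = 20, matching y values: none (0 points).
  x = 2: rhs = 20, matching y values: none (0 points).
  x = 3: rhs = 9, matching y values: 3, 20 (2 points).
  x = 4: rhs = 16, matching y values: 4, 19 (2 points).
  x = 5: rhs = 1, matching y values: 1, 22 (2 points).
  x = 6: rhs = 16, matching y values: 4, 19 (2 points).
  x = 7: rhs = 21, matching y values: none (0 points).
  x = 8: rhs = 22, matching y values: none (0 points).
  x = 9: rhs = 2, matching y values: 5, 18 (2 points).
  x = 10: rhs = 13, matching y values: 6, 17 (2 points).
  x = 11: rhs = 15, matching y values: none (0 points).
  x = 12: rhs = 14, matching y values: none (0 points).
  x = 13: rhs = 16, matching y values: 4, 19 (2 points).
  x = 14: rhs = 4, matching y values: 2, 21 (2 points).
  x = 15: rhs = 7, matching y values: none (0 points).
  x = 16: rhs = 8, matching y values: 10, 13 (2 points).
  x = 17: rhs = 13, matching y values: 6, 17 (2 points).
  x = 18: rhs = 5, matching y values: none (0 points).
  x = 19: rhs = 13, matching y values: 6, 17 (2 points).
  x = 20: rhs = 20, matching y values: none (0 points).
  x = 21: rhs = 9, matching y values: 3, 20 (2 points).
  x = 22: rhs = 9, matching y values: 3, 20 (2 points).
Total affine count: 28.
Full point count |E(F_23)| = 28 + 1 = 29.
Hasse bound: |29 − (23+1)| = |5| = 5 ≤ 2√23 ≈ 9.5917 ✓.


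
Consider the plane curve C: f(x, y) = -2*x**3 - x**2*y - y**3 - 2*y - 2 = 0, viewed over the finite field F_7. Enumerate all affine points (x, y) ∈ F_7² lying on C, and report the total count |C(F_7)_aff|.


Affine F_7-points: {(0, 2), (0, 3), (1, 6), (2, 3), (3, 0), (4, 4), (5, 0), (5, 1), (5, 6), (6, 0), (6, 2), (6, 5)}; count = 12.

For each of the 49 pairs (x, y) ∈ F_7², evaluate f(x, y) mod 7. Record the zeros.
  x = 0: [0↦5, 1↦2, 2↦0, 3↦0, 4↦3, 5↦3, 6↦1]  zeros at y ∈ {2, 3}
  x = 1: [0↦3, 1↦6, 2↦3, 3↦2, 4↦4, 5↦3, 6↦0]  zeros at y ∈ {6}
  x = 2: [0↦3, 1↦3, 2↦4, 3↦0, 4↦6, 5↦2, 6↦3]  zeros at y ∈ {3}
  x = 3: [0↦0, 1↦2, 2↦5, 3↦3, 4↦4, 5↦2, 6↦5]  zeros at y ∈ {0}
  x = 4: [0↦3, 1↦5, 2↦1, 3↦6, 4↦0, 5↦5, 6↦1]  zeros at y ∈ {4}
  x = 5: [0↦0, 1↦0, 2↦1, 3↦4, 4↦3, 5↦6, 6↦0]  zeros at y ∈ {0, 1, 6}
  x = 6: [0↦0, 1↦3, 2↦0, 3↦6, 4↦1, 5↦0, 6↦4]  zeros at y ∈ {0, 2, 5}
Collecting zeros: affine points = {(0, 2), (0, 3), (1, 6), (2, 3), (3, 0), (4, 4), (5, 0), (5, 1), (5, 6), (6, 0), (6, 2), (6, 5)}.
Total count |C(F_7)_aff| = 12.


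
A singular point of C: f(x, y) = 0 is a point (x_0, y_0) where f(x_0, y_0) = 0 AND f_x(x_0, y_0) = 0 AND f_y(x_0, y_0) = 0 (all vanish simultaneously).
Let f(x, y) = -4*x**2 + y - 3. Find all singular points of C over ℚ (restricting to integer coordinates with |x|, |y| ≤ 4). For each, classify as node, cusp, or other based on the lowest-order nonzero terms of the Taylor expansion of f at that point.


No singular points in the scanned grid; C is smooth there.

Compute partial derivatives:
  f_x = -8*x.
  f_y = 1.
f_y = 1 is a nonzero constant, so f_y never vanishes: no point (x, y) can satisfy f = f_x = f_y = 0. In particular no (x, y) ∈ {−4, ..., 4}² is singular; the curve is smooth.


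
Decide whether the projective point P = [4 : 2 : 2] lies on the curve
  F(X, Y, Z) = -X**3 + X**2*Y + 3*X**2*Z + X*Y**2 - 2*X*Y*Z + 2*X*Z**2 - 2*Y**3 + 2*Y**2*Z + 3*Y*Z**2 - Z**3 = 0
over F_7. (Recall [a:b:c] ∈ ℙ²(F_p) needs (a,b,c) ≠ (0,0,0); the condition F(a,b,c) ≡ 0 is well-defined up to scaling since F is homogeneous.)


F(4,2,2) ≡ 5 (mod 7); P is NOT on the curve.

Evaluate F(4, 2, 2) term-by-term (mod 7).
  -X**3 ↦ -1·64·1·1 = -64
  X**2*Y ↦ 1·16·2·1 = 32
  3*X**2*Z ↦ 3·16·1·2 = 96
  X*Y**2 ↦ 1·4·4·1 = 16
  -2*X*Y*Z ↦ -2·4·2·2 = -32
  2*X*Z**2 ↦ 2·4·1·4 = 32
  -2*Y**3 ↦ -2·1·8·1 = -16
  2*Y**2*Z ↦ 2·1·4·2 = 16
  3*Y*Z**2 ↦ 3·1·2·4 = 24
  -Z**3 ↦ -1·1·1·8 = -8
Sum: F(4, 2, 2) = (-64) + (32) + (96) + (16) + (-32) + (32) + (-16) + (16) + (24) + (-8) = 96.
Reducing mod 7: 96 ≡ 5 (mod 7).
Since F(a, b, c) ≡ 5 ≠ 0 (mod 7), P does NOT lie on the curve.


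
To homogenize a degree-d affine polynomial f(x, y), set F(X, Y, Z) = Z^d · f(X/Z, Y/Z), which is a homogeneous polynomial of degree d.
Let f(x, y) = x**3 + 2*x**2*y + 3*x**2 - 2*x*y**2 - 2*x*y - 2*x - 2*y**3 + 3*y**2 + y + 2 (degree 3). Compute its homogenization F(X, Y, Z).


F(X, Y, Z) = X**3 + 2*X**2*Y + 3*X**2*Z - 2*X*Y**2 - 2*X*Y*Z - 2*X*Z**2 - 2*Y**3 + 3*Y**2*Z + Y*Z**2 + 2*Z**3

deg(f) = 3.
Substitute x = X/Z, y = Y/Z into f, then multiply by Z^3.
  monomial 1·x^3·y^0 ↦ 1·X^3·Y^0·Z^0.
  monomial 2·x^2·y^1 ↦ 2·X^2·Y^1·Z^0.
  monomial 3·x^2·y^0 ↦ 3·X^2·Y^0·Z^1.
  monomial -2·x^1·y^2 ↦ -2·X^1·Y^2·Z^0.
  monomial -2·x^1·y^1 ↦ -2·X^1·Y^1·Z^1.
  monomial -2·x^1·y^0 ↦ -2·X^1·Y^0·Z^2.
  monomial -2·x^0·y^3 ↦ -2·X^0·Y^3·Z^0.
  monomial 3·x^0·y^2 ↦ 3·X^0·Y^2·Z^1.
  monomial 1·x^0·y^1 ↦ 1·X^0·Y^1·Z^2.
  monomial 2·x^0·y^0 ↦ 2·X^0·Y^0·Z^3.
Collecting: F(X, Y, Z) = X**3 + 2*X**2*Y + 3*X**2*Z - 2*X*Y**2 - 2*X*Y*Z - 2*X*Z**2 - 2*Y**3 + 3*Y**2*Z + Y*Z**2 + 2*Z**3.


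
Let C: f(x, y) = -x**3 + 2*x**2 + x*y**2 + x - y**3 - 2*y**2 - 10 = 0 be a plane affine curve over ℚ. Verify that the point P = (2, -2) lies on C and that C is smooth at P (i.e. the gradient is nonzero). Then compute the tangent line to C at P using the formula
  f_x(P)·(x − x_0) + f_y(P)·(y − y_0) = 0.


Tangent line at P: x - 12*y - 26 = 0.

Step 1: f(2, -2) = 0, so P lies on C.
Step 2: partial derivatives
  f_x(x, y) = -3*x**2 + 4*x + y**2 + 1, f_y(x, y) = 2*x*y - 3*y**2 - 4*y.
  f_x(P) = 1, f_y(P) = -12 (gradient nonzero, so P is smooth).
Step 3: tangent line at P: 1·(x − 2) + -12·(y − -2) = 0.
Expanding: x - 12*y - 26 = 0.


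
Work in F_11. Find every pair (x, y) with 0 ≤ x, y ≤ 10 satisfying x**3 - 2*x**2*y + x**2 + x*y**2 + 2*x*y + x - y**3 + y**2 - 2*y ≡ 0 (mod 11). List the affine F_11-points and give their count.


Affine F_11-points: {(0, 0), (0, 5), (0, 7), (2, 5), (4, 2), (6, 2), (6, 7), (6, 9), (7, 5), (7, 7), (8, 8), (9, 1), (10, 6), (10, 8)}; count = 14.

For each of the 121 pairs (x, y) ∈ F_11², evaluate f(x, y) mod 11. Record the zeros.
  x = 0: [0↦0, 1↦9, 2↦3, 3↦9, 4↦10, 5↦0, 6↦6, 7↦0, 8↦9, 9↦5, 10↦4]  zeros at y ∈ {0, 5, 7}
  x = 1: [0↦3, 1↦2, 2↦10, 3↦10, 4↦7, 5↦6, 6↦1, 7↦8, 8↦10, 9↦1, 10↦8]  zeros at y ∈ ∅
  x = 2: [0↦3, 1↦10, 2↦6, 3↦7, 4↦7, 5↦0, 6↦2, 7↦7, 8↦9, 9↦2, 10↦2]  zeros at y ∈ {5}
  x = 3: [0↦6, 1↦6, 2↦8, 3↦6, 4↦5, 5↦10, 6↦4, 7↦3, 8↦1, 9↦3, 10↦3]  zeros at y ∈ ∅
  x = 4: [0↦7, 1↦7, 2↦0, 3↦2, 4↦7, 5↦9, 6↦2, 7↦2, 8↦3, 9↦10, 10↦6]  zeros at y ∈ {2}
  x = 5: [0↦1, 1↦8, 2↦10, 3↦1, 4↦8, 5↦3, 6↦2, 7↦10, 8↦10, 9↦7, 10↦6]  zeros at y ∈ ∅
  x = 6: [0↦5, 1↦4, 2↦0, 3↦9, 4↦3, 5↦9, 6↦10, 7↦0, 8↦6, 9↦0, 10↦9]  zeros at y ∈ {2, 7, 9}
  x = 7: [0↦3, 1↦1, 2↦9, 3↦10, 4↦9, 5↦0, 6↦10, 7↦0, 8↦8, 9↦6, 10↦10]  zeros at y ∈ {5, 7}
  x = 8: [0↦1, 1↦5, 2↦10, 3↦10, 4↦10, 5↦4, 6↦8, 7↦5, 8↦0, 9↦9, 10↦4]  zeros at y ∈ {8}
  x = 9: [0↦5, 1↦0, 2↦9, 3↦4, 4↦1, 5↦5, 6↦10, 7↦10, 8↦10, 9↦4, 10↦8]  zeros at y ∈ {1}
  x = 10: [0↦10, 1↦3, 2↦1, 3↦9, 4↦10, 5↦9, 6↦0, 7↦10, 8↦0, 9↦8, 10↦6]  zeros at y ∈ {6, 8}
Collecting zeros: affine points = {(0, 0), (0, 5), (0, 7), (2, 5), (4, 2), (6, 2), (6, 7), (6, 9), (7, 5), (7, 7), (8, 8), (9, 1), (10, 6), (10, 8)}.
Total count |C(F_11)_aff| = 14.


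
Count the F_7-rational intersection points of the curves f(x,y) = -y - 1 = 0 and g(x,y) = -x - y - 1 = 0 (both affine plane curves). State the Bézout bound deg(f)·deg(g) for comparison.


Common zeros: {(0, 6)}; count = 1; Bézout bound = 1.

deg(f) = 1, deg(g) = 1, so Bézout bound = 1.
Scan x ∈ F_7. For each x, list the y ∈ F_7 with f(x, y) ≡ 0 and those with g(x, y) ≡ 0 (mod 7); the common zeros in that column are the intersection.
  x = 0: f ≡ 0 at y ∈ {6}; g ≡ 0 at y ∈ {6}; common: {6}.
  x = 1: f ≡ 0 at y ∈ {6}; g ≡ 0 at y ∈ {5}; common: ∅.
  x = 2: f ≡ 0 at y ∈ {6}; g ≡ 0 at y ∈ {4}; common: ∅.
  x = 3: f ≡ 0 at y ∈ {6}; g ≡ 0 at y ∈ {3}; common: ∅.
  x = 4: f ≡ 0 at y ∈ {6}; g ≡ 0 at y ∈ {2}; common: ∅.
  x = 5: f ≡ 0 at y ∈ {6}; g ≡ 0 at y ∈ {1}; common: ∅.
  x = 6: f ≡ 0 at y ∈ {6}; g ≡ 0 at y ∈ {0}; common: ∅.
Collecting: common zeros = {(0, 6)}, so the count is 1.
Comparison with the Bézout bound: 1 ≤ 1 = deg(f)·deg(g), as expected for curves with no common component (the bound is attained).


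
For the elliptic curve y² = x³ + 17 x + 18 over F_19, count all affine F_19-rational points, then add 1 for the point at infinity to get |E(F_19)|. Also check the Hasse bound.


Affine points = {(1, 6), (1, 13), (3, 1), (3, 18), (4, 6), (4, 13), (5, 0), (7, 9), (7, 10), (8, 1), (8, 18), (9, 8), (9, 11), (11, 4), (11, 15), (13, 2), (13, 17), (14, 6), (14, 13), (15, 0), (16, 4), (16, 15), (18, 0)}; affine count = 23; |E(F_19)| = 24.

Discriminant check: Δ ∝ 4a³ + 27b² = 4·17³ + 27·18² = 4·4913 + 27·324 ≡ 14 (mod 19). Nonzero ⇒ E is nonsingular.
For each x ∈ F_19, compute rhs = x³ + 17·x + 18 mod 19, then count y ∈ F_19 with y² ≡ rhs.
  x = 0: rhs = 18, matching y values: none (0 points).
  x = 1: rhs = 17, matching y values: 6, 13 (2 points).
  x = 2: rhs = 3, matching y values: none (0 points).
  x = 3: rhs = 1, matching y values: 1, 18 (2 points).
  x = 4: rhs = 17, matching y values: 6, 13 (2 points).
  x = 5: rhs = 0, matching y values: 0 (1 points).
  x = 6: rhs = 13, matching y values: none (0 points).
  x = 7: rhs = 5, matching y values: 9, 10 (2 points).
  x = 8: rhs = 1, matching y values: 1, 18 (2 points).
  x = 9: rhs = 7, matching y values: 8, 11 (2 points).
  x = 10: rhs = 10, matching y values: none (0 points).
  x = 11: rhs = 16, matching y values: 4, 15 (2 points).
  x = 12: rhs = 12, matching y values: none (0 points).
  x = 13: rhs = 4, matching y values: 2, 17 (2 points).
  x = 14: rhs = 17, matching y values: 6, 13 (2 points).
  x = 15: rhs = 0, matching y values: 0 (1 points).
  x = 16: rhs = 16, matching y values: 4, 15 (2 points).
  x = 17: rhs = 14, matching y values: none (0 points).
  x = 18: rhs = 0, matching y values: 0 (1 points).
Total affine count: 23.
Full point count |E(F_19)| = 23 + 1 = 24.
Hasse bound: |24 − (19+1)| = |4| = 4 ≤ 2√19 ≈ 8.7178 ✓.
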